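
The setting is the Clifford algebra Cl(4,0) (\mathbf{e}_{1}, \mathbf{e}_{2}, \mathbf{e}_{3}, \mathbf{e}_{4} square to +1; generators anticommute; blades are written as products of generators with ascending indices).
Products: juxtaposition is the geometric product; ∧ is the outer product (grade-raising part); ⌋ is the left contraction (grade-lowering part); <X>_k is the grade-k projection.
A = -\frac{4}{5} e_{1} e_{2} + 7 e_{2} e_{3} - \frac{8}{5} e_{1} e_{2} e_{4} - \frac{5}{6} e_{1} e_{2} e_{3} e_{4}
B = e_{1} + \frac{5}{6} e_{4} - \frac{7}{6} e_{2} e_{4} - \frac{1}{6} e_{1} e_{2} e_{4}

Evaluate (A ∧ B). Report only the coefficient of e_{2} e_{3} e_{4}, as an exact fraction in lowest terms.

step 1: 7 e_{1} e_{2} e_{3} - \frac{2}{3} e_{1} e_{2} e_{4} + \frac{35}{6} e_{2} e_{3} e_{4}
Answer: \frac{35}{6}


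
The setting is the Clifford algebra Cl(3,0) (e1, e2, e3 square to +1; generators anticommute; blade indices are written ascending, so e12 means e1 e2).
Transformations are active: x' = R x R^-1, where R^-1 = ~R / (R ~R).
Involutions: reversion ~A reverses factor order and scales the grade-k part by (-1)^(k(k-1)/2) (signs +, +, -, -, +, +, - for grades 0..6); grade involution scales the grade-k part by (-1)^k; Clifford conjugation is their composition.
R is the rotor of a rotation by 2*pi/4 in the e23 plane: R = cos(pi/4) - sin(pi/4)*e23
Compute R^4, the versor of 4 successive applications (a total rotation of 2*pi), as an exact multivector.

Rotor phase runs at HALF the rotation angle; powers of one rotor simply add phase, so after 4 steps in e23 the phase is 4*pi/4 = pi and R^4 = cos(pi) - sin(pi)*e23.
cos(pi) = -1 and sin(pi) = 0, so R^4 = -1. The total rotation 2*pi is 1 full turn, so every vector returns to itself, yet the rotor is -1, on the OTHER sheet of the double cover (an odd number of 2*pi turns).
Answer: -1


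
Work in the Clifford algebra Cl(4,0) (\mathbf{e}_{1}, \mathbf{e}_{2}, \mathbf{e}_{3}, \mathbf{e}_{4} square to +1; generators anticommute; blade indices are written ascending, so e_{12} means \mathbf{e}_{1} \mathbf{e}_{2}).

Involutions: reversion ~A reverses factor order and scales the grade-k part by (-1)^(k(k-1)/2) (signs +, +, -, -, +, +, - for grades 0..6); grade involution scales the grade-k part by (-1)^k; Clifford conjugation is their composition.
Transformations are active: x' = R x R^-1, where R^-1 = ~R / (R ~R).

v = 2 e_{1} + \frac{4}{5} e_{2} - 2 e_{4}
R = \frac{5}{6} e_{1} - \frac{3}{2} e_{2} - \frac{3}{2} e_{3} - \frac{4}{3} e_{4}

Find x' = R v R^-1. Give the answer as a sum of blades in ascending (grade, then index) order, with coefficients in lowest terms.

~R = \frac{5}{6} e_{1} - \frac{3}{2} e_{2} - \frac{3}{2} e_{3} - \frac{4}{3} e_{4}, and R ~R = \frac{251}{36}, so R^-1 = ~R / (\frac{251}{36}).
R v = \frac{47}{15} + \frac{11}{3} e_{12} + 3 e_{13} + e_{14} + \frac{6}{5} e_{23} + \frac{61}{15} e_{24} + 3 e_{34}
Answer: -\frac{314}{251} e_{1} - \frac{2696}{1255} e_{2} - \frac{1692}{1255} e_{3} + \frac{1006}{1255} e_{4}


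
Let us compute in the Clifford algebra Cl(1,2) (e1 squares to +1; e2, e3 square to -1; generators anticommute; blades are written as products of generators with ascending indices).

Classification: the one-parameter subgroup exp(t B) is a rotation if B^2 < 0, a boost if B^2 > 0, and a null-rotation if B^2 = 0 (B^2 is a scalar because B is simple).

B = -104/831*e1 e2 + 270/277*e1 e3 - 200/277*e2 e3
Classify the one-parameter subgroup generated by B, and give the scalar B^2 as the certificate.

B^2 term by term: the squares give (-104/831)^2*(e1 e2)^2 + (270/277)^2*(e1 e3)^2 + (-200/277)^2*(e2 e3)^2 = 10816/690561*(+1) + 72900/76729*(+1) + 40000/76729*(-1) = 4/9 (each basis 2-blade squares to minus the product of its generators' squares); cross terms between blades sharing an index anticommute and cancel. So B^2 = 4/9.
Answer: boost, certificate B^2 = 4/9. The invariant at work: B^2 = 4/9 is unchanged by conjugation, hence its sign classifies the subgroup whatever basis B is written in.


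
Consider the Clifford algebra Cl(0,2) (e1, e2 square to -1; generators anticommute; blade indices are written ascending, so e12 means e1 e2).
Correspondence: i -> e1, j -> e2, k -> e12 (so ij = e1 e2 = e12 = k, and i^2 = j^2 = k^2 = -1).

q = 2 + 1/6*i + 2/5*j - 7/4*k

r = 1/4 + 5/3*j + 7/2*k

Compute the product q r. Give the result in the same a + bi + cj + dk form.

In blades: q = 2 + 1/6*e1 + 2/5*e2 - 7/4*e12, r = 1/4 + 5/3*e2 + 7/2*e12.
Distribute q over r term by term (generator squares from the signature, products reordered to ascending indices): (2)*r = 1/2 + 10/3*e2 + 7*e12; (1/6*e1)*r = 1/24*e1 - 7/12*e2 + 5/18*e12; (2/5*e2)*r = -2/3 + 7/5*e1 + 1/10*e2; (-7/4*e12)*r = 49/8 + 35/12*e1 - 7/16*e12.
Sum: 143/24 + 523/120*e1 + 57/20*e2 + 985/144*e12; translating back through the correspondence:
Answer: 143/24 + 523/120*i + 57/20*j + 985/144*k


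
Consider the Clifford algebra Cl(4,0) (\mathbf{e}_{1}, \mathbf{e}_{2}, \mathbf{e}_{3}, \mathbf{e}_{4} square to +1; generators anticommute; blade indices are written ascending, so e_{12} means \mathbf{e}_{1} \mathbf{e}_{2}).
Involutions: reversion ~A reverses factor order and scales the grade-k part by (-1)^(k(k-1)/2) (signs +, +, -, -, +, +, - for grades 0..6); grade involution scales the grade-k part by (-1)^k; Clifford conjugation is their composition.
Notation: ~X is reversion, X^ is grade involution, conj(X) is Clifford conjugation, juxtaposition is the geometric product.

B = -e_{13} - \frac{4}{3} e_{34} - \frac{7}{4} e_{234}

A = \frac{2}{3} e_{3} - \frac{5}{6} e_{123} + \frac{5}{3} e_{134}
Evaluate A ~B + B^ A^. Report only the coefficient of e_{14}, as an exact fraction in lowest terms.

first term: -\frac{26}{9} e_{1} - \frac{5}{6} e_{2} - \frac{7}{9} e_{4} - \frac{35}{12} e_{12} + \frac{35}{24} e_{14} - \frac{7}{6} e_{24} - \frac{10}{9} e_{124}
second term: -\frac{14}{9} e_{1} - \frac{5}{6} e_{2} - \frac{23}{9} e_{4} - \frac{35}{12} e_{12} + \frac{35}{24} e_{14} + \frac{7}{6} e_{24} + \frac{10}{9} e_{124}
Answer: \frac{35}{12}


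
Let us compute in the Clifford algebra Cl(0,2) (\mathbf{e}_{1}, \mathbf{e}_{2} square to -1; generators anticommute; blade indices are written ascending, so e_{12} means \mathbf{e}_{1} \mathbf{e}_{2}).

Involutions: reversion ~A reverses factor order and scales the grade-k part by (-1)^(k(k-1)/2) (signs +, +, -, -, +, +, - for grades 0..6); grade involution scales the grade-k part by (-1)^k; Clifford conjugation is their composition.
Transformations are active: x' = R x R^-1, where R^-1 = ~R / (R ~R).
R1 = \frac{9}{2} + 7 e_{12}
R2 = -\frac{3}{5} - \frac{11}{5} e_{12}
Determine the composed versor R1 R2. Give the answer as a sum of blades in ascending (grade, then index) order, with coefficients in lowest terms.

Distribute over the terms of R1 (each basis-blade product reordered to ascending indices, repeated generators contracted through their squares):
(\frac{9}{2}) R2 = -\frac{27}{10} - \frac{99}{10} e_{12}
(7 e_{12}) R2 = \frac{77}{5} - \frac{21}{5} e_{12}
Summing the partial products and collecting blades:
Answer: \frac{127}{10} - \frac{141}{10} e_{12}


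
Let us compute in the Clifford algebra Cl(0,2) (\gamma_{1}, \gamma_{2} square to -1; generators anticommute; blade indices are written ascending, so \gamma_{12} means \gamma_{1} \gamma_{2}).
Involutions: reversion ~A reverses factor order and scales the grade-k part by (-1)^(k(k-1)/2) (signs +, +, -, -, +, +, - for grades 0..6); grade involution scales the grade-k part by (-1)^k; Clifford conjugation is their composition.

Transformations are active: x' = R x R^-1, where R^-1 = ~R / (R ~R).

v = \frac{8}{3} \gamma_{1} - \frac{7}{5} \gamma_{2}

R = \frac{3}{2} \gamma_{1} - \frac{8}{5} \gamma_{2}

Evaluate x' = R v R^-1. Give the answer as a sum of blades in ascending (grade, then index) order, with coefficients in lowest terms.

~R = \frac{3}{2} \gamma_{1} - \frac{8}{5} \gamma_{2}, and R ~R = -\frac{481}{100}, so R^-1 = ~R / (-\frac{481}{100}).
R v = -\frac{156}{25} + \frac{13}{6} \gamma_{12}
Answer: \frac{136}{111} \gamma_{1} - \frac{509}{185} \gamma_{2}


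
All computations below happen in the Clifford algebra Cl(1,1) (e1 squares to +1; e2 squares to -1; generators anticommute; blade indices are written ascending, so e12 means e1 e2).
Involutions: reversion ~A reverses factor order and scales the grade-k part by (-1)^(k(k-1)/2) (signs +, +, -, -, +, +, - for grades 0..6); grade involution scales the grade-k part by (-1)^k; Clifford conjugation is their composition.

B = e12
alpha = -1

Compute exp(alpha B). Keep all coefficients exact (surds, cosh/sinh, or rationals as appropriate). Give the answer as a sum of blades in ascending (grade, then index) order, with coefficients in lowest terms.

B^2 = (1)^2*(e12)^2 = 1*(+1) = 1 (a basis 2-blade squares to minus the product of its generators' squares).
B^2 = 1 — since the square is positive, the closed form is hyperbolic: l = 1, alpha*l = -1, so exp(alpha B) = cosh(-1) + (sinh(-1)/1)*B = cosh(1) + (-sinh(1))*B.
Answer: cosh(1) - sinh(1)*e12


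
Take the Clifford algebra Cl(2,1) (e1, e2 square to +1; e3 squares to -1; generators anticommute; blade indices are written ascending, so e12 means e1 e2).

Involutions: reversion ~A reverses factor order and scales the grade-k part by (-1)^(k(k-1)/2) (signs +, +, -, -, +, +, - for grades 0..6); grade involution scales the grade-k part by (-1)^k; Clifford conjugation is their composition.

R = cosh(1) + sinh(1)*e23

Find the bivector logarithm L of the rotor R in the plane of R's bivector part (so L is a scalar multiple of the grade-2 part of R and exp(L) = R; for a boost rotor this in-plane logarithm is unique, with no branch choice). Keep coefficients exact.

The scalar part of R is cosh(1), which determines |rapidity| via cosh; the sign lives in the bivector part, and pairing them (bivector part over sinh of the rapidity = the plane) gives the unique in-plane L = rapidity * plane.
Concretely: cosh(rapidity) = cosh(1) gives rapidity = ±1, and since rapidity/sinh(rapidity) is even the sign is immaterial: L = (rapidity/sinh(rapidity)) * <R>_2 = (1/sinh(1)) * <R>_2.
Answer: e23


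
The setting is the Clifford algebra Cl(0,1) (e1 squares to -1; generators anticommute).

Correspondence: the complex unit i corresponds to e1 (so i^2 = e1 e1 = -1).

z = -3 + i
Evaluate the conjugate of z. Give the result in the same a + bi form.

In blades: z = -3 + e1.
Conjugation here is Clifford conjugation: the scalar is fixed and the grade-1 and grade-2 blades all flip sign, giving -3 - e1; translating back:
Answer: -3 - i


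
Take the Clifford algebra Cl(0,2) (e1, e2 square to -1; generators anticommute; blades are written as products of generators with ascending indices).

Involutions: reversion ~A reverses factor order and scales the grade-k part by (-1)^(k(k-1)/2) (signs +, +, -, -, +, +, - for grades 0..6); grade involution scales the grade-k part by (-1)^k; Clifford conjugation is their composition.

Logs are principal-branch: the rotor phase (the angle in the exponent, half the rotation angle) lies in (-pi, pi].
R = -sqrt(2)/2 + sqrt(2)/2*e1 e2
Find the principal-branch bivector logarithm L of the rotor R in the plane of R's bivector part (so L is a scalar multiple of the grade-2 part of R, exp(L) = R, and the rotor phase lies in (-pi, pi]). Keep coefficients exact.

The scalar part of R is -sqrt(2)/2, which fixes the principal-branch rotor phase; the unit plane is then the bivector part divided by the sine of that phase, and L is that plane scaled by the phase.
Concretely: cos(phase) = -sqrt(2)/2 gives phase = ±3*pi/4, and since phase/sin(phase) is even the sign is immaterial: L = (phase/sin(phase)) * <R>_2 = (3*sqrt(2)*pi/4) * <R>_2.
Answer: 3*pi/4*e1 e2


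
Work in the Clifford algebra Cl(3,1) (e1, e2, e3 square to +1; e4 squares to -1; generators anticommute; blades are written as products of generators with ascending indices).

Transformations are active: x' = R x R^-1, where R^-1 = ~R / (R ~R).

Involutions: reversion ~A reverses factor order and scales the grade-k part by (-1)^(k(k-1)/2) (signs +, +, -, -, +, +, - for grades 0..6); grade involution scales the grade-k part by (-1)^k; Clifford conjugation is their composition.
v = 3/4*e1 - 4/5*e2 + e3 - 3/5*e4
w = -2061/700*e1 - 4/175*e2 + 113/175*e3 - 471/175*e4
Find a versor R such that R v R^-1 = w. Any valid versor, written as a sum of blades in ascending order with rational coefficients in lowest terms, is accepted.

The midline construction: v and w both square to 737/400, so reflecting in their sum -384/175*e1 - 144/175*e2 + 288/175*e3 - 576/175*e4 exchanges them.
Answer: -384/175*e1 - 144/175*e2 + 288/175*e3 - 576/175*e4


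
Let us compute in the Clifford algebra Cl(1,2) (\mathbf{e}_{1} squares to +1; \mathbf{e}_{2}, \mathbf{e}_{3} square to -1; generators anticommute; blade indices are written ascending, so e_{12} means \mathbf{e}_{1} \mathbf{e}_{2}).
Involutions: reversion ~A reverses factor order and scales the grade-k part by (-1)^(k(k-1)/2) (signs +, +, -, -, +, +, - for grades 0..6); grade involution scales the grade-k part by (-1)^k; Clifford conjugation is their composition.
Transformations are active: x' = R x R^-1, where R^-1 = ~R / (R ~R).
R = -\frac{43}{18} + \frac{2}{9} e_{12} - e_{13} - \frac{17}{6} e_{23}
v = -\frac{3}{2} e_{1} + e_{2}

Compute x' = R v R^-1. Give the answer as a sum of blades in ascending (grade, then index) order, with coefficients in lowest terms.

~R = -\frac{43}{18} - \frac{2}{9} e_{12} + e_{13} + \frac{17}{6} e_{23}, and R ~R = \frac{685}{54}, so R^-1 = ~R / (\frac{685}{54}).
R v = \frac{121}{36} e_{1} - \frac{37}{18} e_{2} - \frac{13}{3} e_{3} + \frac{21}{4} e_{123}
Answer: -\frac{8677}{4110} e_{1} - \frac{433}{411} e_{2} + \frac{992}{685} e_{3}


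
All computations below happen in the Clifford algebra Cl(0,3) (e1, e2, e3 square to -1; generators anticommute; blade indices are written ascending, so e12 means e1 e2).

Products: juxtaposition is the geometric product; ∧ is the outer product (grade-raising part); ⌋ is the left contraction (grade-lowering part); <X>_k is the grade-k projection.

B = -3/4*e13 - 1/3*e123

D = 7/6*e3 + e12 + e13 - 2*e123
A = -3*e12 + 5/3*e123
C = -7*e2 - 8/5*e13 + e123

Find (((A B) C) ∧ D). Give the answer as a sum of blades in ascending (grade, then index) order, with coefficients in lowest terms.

step 1: -5/9 - 5/4*e2 - e3 + 9/4*e23
step 2: -35/4 - 13/20*e1 + 35/9*e2 - 63/4*e3 + 23/5*e12 - 13/36*e13 - 7*e23 - 23/9*e123
step 3: -245/24*e3 - 35/4*e12 - 1141/120*e13 + 245/54*e23 + 581/180*e123
Answer: -245/24*e3 - 35/4*e12 - 1141/120*e13 + 245/54*e23 + 581/180*e123


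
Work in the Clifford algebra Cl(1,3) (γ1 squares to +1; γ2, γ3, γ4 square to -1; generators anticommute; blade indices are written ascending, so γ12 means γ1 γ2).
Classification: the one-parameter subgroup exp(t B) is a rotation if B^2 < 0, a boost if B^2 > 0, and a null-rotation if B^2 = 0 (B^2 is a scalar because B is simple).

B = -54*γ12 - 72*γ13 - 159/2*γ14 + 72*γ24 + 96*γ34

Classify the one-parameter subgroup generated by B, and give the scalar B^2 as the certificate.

B^2 term by term: the squares give (-54)^2*(γ12)^2 + (-72)^2*(γ13)^2 + (-159/2)^2*(γ14)^2 + (72)^2*(γ24)^2 + (96)^2*(γ34)^2 = 2916*(+1) + 5184*(+1) + 25281/4*(+1) + 5184*(-1) + 9216*(-1) = 81/4 (each basis 2-blade squares to minus the product of its generators' squares); cross terms between blades sharing an index anticommute and cancel; the commuting (index-disjoint) pairs give grade-4 terms 2*c*c'*(blade product), which cancel blade by blade — γ1234: -10368 + 10368 = 0 — confirming B is simple. So B^2 = 81/4.
Answer: boost, certificate B^2 = 81/4. Certificate logic: 81/4 is a conjugation-invariant scalar, so its sign fixes rotation versus boost versus null-rotation outright.


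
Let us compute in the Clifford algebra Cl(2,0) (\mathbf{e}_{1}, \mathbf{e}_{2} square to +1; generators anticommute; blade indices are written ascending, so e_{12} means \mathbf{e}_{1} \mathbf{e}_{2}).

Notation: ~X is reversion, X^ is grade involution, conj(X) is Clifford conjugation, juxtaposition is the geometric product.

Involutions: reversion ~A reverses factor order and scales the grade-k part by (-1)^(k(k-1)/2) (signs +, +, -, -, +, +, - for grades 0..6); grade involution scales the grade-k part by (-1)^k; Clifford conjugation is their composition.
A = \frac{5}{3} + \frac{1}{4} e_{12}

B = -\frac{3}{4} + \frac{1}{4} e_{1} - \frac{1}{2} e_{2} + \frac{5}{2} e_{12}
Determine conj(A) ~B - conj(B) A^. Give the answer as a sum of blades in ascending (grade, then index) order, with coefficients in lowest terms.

first term: -\frac{15}{8} + \frac{13}{24} e_{1} - \frac{37}{48} e_{2} - \frac{191}{48} e_{12}
second term: -\frac{5}{8} - \frac{13}{24} e_{1} + \frac{37}{48} e_{2} - \frac{209}{48} e_{12}
Answer: -\frac{5}{4} + \frac{13}{12} e_{1} - \frac{37}{24} e_{2} + \frac{3}{8} e_{12}


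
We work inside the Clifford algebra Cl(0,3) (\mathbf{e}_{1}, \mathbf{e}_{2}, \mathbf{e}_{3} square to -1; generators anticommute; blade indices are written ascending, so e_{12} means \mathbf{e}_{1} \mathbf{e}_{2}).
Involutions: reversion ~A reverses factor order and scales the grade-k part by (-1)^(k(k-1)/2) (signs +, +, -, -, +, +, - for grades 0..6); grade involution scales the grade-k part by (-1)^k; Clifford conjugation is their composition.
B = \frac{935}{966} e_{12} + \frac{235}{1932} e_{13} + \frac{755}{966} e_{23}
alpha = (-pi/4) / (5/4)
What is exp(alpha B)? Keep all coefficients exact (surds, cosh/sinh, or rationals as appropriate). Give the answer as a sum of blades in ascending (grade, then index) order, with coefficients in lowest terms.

B^2 term by term: the squares give (\frac{935}{966})^2*(e_{12})^2 + (\frac{235}{1932})^2*(e_{13})^2 + (\frac{755}{966})^2*(e_{23})^2 = \frac{874225}{933156}*(-1) + \frac{55225}{3732624}*(-1) + \frac{570025}{933156}*(-1) = -\frac{25}{16} (each basis 2-blade squares to minus the product of its generators' squares); cross terms between blades sharing an index anticommute and cancel. So B^2 = -\frac{25}{16}.
B^2 = -\frac{25}{16} — circular case — the even/odd split gives cos and sin: l = \frac{5}{4}, alpha*l = - \frac{\pi}{4}, so exp(alpha B) = cos(- \frac{\pi}{4}) + (sin(- \frac{\pi}{4})/(\frac{5}{4}))*B = \frac{\sqrt{2}}{2} + (- \frac{2 \sqrt{2}}{5})*B.
Answer: \frac{\sqrt{2}}{2} - \frac{187 \sqrt{2}}{483} e_{12} - \frac{47 \sqrt{2}}{966} e_{13} - \frac{151 \sqrt{2}}{483} e_{23}


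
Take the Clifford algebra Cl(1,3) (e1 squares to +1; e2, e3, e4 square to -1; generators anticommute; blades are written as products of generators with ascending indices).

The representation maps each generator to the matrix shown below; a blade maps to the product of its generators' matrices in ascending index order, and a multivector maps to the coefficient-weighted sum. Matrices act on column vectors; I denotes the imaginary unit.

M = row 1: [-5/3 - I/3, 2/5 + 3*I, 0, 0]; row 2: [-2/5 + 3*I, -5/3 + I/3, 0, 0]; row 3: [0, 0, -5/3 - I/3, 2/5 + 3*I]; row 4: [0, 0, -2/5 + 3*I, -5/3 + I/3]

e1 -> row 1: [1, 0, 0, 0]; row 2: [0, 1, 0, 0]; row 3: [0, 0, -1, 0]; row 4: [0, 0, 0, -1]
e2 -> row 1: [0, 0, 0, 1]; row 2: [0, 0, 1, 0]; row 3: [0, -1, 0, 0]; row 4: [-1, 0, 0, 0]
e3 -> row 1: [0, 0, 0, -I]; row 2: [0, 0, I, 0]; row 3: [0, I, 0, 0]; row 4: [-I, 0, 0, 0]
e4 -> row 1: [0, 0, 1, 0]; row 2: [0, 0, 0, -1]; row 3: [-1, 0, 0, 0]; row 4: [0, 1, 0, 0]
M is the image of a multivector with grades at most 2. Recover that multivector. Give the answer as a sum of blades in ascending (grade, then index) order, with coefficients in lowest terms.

Method: the blade images are trace-orthogonal — tr(rho(e_A) rho(e_B)^-1) = 4 if A = B and 0 otherwise — and rho(e_A)^-1 = (e_A)^2 * rho(e_A) with (e_A)^2 = +1 or -1, so the coefficient of e_A in the preimage is (e_A)^2 * tr(M rho(e_A))/4.
Nonzero projections over blades of grade <= 2: 1: (1)^2 = +1, tr(M 1) = -20/3, coefficient -5/3; e2 e3: (e2 e3)^2 = -1, tr(M rho(e2 e3)) = -4/3, coefficient 1/3; e2 e4: (e2 e4)^2 = -1, tr(M rho(e2 e4)) = -8/5, coefficient 2/5; e3 e4: (e3 e4)^2 = -1, tr(M rho(e3 e4)) = 12, coefficient -3. Every other blade of grade <= 2 projects to 0.
Answer: -5/3 + 1/3*e2 e3 + 2/5*e2 e4 - 3*e3 e4


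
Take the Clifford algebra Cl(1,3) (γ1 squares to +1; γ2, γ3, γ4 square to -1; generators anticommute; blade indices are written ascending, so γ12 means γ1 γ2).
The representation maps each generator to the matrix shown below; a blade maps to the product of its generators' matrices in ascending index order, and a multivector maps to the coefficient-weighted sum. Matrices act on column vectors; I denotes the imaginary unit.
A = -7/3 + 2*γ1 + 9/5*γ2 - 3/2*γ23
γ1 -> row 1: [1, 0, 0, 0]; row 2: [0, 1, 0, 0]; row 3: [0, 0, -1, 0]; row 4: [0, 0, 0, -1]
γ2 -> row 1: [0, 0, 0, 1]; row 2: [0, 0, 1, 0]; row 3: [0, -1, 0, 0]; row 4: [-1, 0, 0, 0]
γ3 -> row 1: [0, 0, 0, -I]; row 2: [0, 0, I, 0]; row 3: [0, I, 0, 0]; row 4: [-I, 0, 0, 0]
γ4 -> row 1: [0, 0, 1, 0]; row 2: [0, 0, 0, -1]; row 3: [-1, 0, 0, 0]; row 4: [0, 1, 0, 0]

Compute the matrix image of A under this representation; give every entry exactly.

Bivector images (products of the table entries): rho(γ23) = rho(γ2)rho(γ3) = row 1: [-I, 0, 0, 0]; row 2: [0, I, 0, 0]; row 3: [0, 0, -I, 0]; row 4: [0, 0, 0, I].
M = (-7/3)*1 + (2)*rho(γ1) + (9/5)*rho(γ2) + (-3/2)*rho(γ23), summed entrywise (1 is the identity matrix):
Answer: row 1: [-1/3 + 3*I/2, 0, 0, 9/5]; row 2: [0, -1/3 - 3*I/2, 9/5, 0]; row 3: [0, -9/5, -13/3 + 3*I/2, 0]; row 4: [-9/5, 0, 0, -13/3 - 3*I/2]


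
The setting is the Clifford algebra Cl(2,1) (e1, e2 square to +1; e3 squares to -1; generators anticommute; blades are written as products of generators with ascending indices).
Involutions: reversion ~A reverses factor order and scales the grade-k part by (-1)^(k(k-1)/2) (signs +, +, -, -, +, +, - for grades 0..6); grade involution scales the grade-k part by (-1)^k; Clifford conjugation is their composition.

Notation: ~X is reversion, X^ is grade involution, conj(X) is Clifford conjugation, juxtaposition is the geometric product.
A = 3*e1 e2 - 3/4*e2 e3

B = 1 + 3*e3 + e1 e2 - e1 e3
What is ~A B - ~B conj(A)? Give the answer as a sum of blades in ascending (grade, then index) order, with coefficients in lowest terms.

first term: 3 - 9/4*e2 - 9/4*e1 e2 - 3/4*e1 e3 - 9/4*e2 e3 - 9*e1 e2 e3
second term: -3 + 9/4*e2 - 9/4*e1 e2 - 3/4*e1 e3 - 9/4*e2 e3 - 9*e1 e2 e3
Answer: 6 - 9/2*e2


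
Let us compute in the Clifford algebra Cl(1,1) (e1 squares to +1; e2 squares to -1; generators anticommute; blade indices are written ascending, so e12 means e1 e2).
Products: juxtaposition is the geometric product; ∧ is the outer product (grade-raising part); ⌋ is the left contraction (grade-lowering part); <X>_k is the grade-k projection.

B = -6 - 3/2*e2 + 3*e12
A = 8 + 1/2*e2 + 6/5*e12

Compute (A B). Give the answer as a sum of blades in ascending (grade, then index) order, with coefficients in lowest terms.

step 1: -873/20 + 33/10*e1 - 15*e2 + 84/5*e12
Answer: -873/20 + 33/10*e1 - 15*e2 + 84/5*e12


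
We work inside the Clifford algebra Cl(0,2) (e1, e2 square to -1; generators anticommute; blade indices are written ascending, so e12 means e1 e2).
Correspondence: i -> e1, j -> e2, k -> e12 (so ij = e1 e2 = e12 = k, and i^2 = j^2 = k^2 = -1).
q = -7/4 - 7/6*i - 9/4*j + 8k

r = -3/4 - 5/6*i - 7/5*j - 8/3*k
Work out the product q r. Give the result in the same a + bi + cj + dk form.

In blades: q = -7/4 - 7/6*e1 - 9/4*e2 + 8*e12, r = -3/4 - 5/6*e1 - 7/5*e2 - 8/3*e12.
Distribute q over r term by term (generator squares from the signature, products reordered to ascending indices): (-7/4)*r = 21/16 + 35/24*e1 + 49/20*e2 + 14/3*e12; (-7/6*e1)*r = -35/36 + 7/8*e1 - 28/9*e2 + 49/30*e12; (-9/4*e2)*r = -63/20 + 6*e1 + 27/16*e2 - 15/8*e12; (8*e12)*r = 64/3 + 56/5*e1 - 20/3*e2 - 6*e12.
Sum: 13337/720 + 293/15*e1 - 4061/720*e2 - 63/40*e12; translating back through the correspondence:
Answer: 13337/720 + 293/15*i - 4061/720*j - 63/40*k


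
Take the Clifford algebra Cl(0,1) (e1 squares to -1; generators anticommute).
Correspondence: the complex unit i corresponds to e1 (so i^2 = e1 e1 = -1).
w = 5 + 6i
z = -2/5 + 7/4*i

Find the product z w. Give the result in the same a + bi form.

In blades: z = -2/5 + 7/4*e1, w = 5 + 6*e1.
Distribute z over w term by term (generator squares from the signature, products reordered to ascending indices): (-2/5)*w = -2 - 12/5*e1; (7/4*e1)*w = -21/2 + 35/4*e1.
Sum: -25/2 + 127/20*e1; translating back through the correspondence:
Answer: -25/2 + 127/20*i


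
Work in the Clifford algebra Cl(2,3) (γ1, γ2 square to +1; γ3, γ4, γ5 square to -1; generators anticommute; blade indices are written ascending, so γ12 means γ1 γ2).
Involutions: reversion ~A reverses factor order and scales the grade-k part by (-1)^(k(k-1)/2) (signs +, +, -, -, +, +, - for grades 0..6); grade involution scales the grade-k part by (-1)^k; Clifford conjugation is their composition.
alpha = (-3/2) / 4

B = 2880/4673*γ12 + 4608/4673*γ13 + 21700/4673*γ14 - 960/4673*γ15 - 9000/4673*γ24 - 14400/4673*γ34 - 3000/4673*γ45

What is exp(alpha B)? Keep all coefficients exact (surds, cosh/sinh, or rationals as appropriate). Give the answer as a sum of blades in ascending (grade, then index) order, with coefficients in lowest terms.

B^2 term by term: the squares give (2880/4673)^2*(γ12)^2 + (4608/4673)^2*(γ13)^2 + (21700/4673)^2*(γ14)^2 + (-960/4673)^2*(γ15)^2 + (-9000/4673)^2*(γ24)^2 + (-14400/4673)^2*(γ34)^2 + (-3000/4673)^2*(γ45)^2 = 8294400/21836929*(-1) + 21233664/21836929*(+1) + 470890000/21836929*(+1) + 921600/21836929*(+1) + 81000000/21836929*(+1) + 207360000/21836929*(-1) + 9000000/21836929*(-1) = 16 (each basis 2-blade squares to minus the product of its generators' squares); cross terms between blades sharing an index anticommute and cancel; the commuting (index-disjoint) pairs give grade-4 terms 2*c*c'*(blade product), which cancel blade by blade — γ1234: -82944000/21836929 + 82944000/21836929 = 0; γ1245: -17280000/21836929 + 17280000/21836929 = 0; γ1345: -27648000/21836929 + 27648000/21836929 = 0 — confirming B is simple. So B^2 = 16.
B^2 = 16 — the positive square puts this in the hyperbolic regime; l = 4, alpha*l = -3/2, so exp(alpha B) = cosh(-3/2) + (sinh(-3/2)/4)*B = cosh(3/2) + (-sinh(3/2)/4)*B.
Answer: cosh(3/2) - 720*sinh(3/2)/4673*γ12 - 1152*sinh(3/2)/4673*γ13 - 5425*sinh(3/2)/4673*γ14 + 240*sinh(3/2)/4673*γ15 + 2250*sinh(3/2)/4673*γ24 + 3600*sinh(3/2)/4673*γ34 + 750*sinh(3/2)/4673*γ45


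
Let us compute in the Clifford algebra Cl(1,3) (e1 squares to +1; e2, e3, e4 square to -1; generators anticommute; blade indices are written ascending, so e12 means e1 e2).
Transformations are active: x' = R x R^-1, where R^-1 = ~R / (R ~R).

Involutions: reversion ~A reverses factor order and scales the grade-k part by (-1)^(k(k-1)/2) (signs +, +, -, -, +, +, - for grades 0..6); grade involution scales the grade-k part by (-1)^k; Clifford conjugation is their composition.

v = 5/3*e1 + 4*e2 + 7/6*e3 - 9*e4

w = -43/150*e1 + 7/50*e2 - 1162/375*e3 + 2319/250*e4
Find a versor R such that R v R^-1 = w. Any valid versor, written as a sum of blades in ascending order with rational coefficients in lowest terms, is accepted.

The midline construction: v and w both square to -1147/12, so reflecting in their sum 69/50*e1 + 207/50*e2 - 483/250*e3 + 69/250*e4 exchanges them.
Answer: 69/50*e1 + 207/50*e2 - 483/250*e3 + 69/250*e4


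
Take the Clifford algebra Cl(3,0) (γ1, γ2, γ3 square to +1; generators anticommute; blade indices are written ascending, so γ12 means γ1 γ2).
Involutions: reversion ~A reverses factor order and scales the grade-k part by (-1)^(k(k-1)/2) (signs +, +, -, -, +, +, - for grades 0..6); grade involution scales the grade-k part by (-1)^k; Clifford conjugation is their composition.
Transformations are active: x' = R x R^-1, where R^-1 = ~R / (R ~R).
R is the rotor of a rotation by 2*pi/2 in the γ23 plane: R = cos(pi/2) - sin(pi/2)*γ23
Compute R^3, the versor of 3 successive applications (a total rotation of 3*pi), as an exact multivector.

Half-angle bookkeeping: 3 applications in γ23 add up to rotor phase 3*pi/2 = 3*pi/2, so R^3 = cos(3*pi/2) - sin(3*pi/2)*γ23.
cos(3*pi/2) = 0 and sin(3*pi/2) = -1, so R^3 = γ23. The net rotation is 1*pi (after discarding 1 full turn, each of which contributes a factor -1 to the rotor); the rotor keeps the half-angle phase exactly.
Answer: γ23


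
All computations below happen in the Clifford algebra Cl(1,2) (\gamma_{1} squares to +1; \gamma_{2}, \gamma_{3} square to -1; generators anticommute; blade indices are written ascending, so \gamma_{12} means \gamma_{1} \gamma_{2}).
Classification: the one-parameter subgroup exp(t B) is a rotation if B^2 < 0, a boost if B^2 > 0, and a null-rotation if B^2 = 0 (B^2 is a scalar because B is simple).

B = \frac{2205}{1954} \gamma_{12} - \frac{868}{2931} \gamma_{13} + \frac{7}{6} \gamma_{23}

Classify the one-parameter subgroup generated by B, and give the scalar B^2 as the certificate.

B^2 term by term: the squares give (\frac{2205}{1954})^2*(\gamma_{12})^2 + (-\frac{868}{2931})^2*(\gamma_{13})^2 + (\frac{7}{6})^2*(\gamma_{23})^2 = \frac{4862025}{3818116}*(+1) + \frac{753424}{8590761}*(+1) + \frac{49}{36}*(-1) = 0 (each basis 2-blade squares to minus the product of its generators' squares); cross terms between blades sharing an index anticommute and cancel. So B^2 = 0.
Answer: null-rotation, certificate B^2 = 0. Why this suffices: the scalar 0 survives any versor conjugation, so its sign alone determines the class however B is presented.


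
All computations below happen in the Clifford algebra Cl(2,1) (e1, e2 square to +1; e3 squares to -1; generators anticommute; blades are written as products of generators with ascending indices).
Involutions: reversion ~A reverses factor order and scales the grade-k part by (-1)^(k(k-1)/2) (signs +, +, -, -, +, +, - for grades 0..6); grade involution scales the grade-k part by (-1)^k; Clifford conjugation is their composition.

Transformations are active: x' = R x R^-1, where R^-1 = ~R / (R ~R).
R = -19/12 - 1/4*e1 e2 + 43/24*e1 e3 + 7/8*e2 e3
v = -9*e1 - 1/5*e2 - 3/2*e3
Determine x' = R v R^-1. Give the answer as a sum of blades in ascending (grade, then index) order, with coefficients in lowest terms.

~R = -19/12 + 1/4*e1 e2 - 43/24*e1 e3 - 7/8*e2 e3, and R ~R = -45/32, so R^-1 = ~R / (-45/32).
R v = 1359/80*e1 - 149/240*e2 + 747/40*e3 - 857/120*e1 e2 e3
Answer: 25897/675*e1 + 17*e2 + 55369/1350*e3


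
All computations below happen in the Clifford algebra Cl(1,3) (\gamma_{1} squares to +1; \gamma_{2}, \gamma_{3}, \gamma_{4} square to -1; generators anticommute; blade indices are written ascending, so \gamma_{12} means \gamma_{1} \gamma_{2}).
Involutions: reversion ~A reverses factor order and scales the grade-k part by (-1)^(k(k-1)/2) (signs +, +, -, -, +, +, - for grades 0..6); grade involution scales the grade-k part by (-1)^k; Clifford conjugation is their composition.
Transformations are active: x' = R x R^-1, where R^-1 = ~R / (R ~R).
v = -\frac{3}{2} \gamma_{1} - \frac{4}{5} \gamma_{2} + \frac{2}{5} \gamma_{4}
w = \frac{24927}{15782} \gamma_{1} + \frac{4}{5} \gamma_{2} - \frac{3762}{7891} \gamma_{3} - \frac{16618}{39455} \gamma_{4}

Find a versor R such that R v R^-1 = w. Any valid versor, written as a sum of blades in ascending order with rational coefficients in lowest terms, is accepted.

A norm check does it: q(v) = q(w) = \frac{29}{20}, hence R = v + w = \frac{627}{7891} \gamma_{1} - \frac{3762}{7891} \gamma_{3} - \frac{836}{39455} \gamma_{4} realises the map — parallel part kept, (v - w)/2 negated, v carried to w.
Answer: \frac{627}{7891} \gamma_{1} - \frac{3762}{7891} \gamma_{3} - \frac{836}{39455} \gamma_{4}


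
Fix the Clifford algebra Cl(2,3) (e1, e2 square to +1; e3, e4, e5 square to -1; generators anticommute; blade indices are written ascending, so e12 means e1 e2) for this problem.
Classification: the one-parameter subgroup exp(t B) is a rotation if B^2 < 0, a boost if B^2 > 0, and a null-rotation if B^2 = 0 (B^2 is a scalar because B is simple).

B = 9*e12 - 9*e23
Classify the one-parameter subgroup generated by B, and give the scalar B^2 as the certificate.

B^2 term by term: the squares give (9)^2*(e12)^2 + (-9)^2*(e23)^2 = 81*(-1) + 81*(+1) = 0 (each basis 2-blade squares to minus the product of its generators' squares); cross terms between blades sharing an index anticommute and cancel. So B^2 = 0.
Answer: null-rotation, certificate B^2 = 0. Note: conjugating B changes its blade decomposition but never the scalar B^2 = 0, whose sign settles the classification.


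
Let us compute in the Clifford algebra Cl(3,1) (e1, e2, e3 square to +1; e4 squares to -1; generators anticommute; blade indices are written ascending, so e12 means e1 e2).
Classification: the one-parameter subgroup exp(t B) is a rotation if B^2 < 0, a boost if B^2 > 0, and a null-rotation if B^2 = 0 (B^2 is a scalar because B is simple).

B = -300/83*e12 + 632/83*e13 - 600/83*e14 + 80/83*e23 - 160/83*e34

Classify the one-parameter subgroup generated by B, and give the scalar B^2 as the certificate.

B^2 term by term: the squares give (-300/83)^2*(e12)^2 + (632/83)^2*(e13)^2 + (-600/83)^2*(e14)^2 + (80/83)^2*(e23)^2 + (-160/83)^2*(e34)^2 = 90000/6889*(-1) + 399424/6889*(-1) + 360000/6889*(+1) + 6400/6889*(-1) + 25600/6889*(+1) = -16 (each basis 2-blade squares to minus the product of its generators' squares); cross terms between blades sharing an index anticommute and cancel; the commuting (index-disjoint) pairs give grade-4 terms 2*c*c'*(blade product), which cancel blade by blade — e1234: 96000/6889 - 96000/6889 = 0 — confirming B is simple. So B^2 = -16.
Answer: rotation, certificate B^2 = -16. Note: conjugating B changes its blade decomposition but never the scalar B^2 = -16, whose sign settles the classification.


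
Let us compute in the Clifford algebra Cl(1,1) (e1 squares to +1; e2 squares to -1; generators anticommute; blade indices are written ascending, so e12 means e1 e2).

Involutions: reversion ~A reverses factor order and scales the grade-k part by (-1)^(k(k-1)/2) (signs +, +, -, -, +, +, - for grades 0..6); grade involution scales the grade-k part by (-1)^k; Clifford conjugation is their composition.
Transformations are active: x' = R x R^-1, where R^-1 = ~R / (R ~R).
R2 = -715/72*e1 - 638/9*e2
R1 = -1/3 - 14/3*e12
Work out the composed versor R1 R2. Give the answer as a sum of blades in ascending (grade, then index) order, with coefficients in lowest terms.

Distribute over the terms of R1 (each basis-blade product reordered to ascending indices, repeated generators contracted through their squares):
(-1/3) R2 = 715/216*e1 + 638/27*e2
(-14/3*e12) R2 = -8932/27*e1 - 5005/108*e2
Summing the partial products and collecting blades:
Answer: -70741/216*e1 - 2453/108*e2


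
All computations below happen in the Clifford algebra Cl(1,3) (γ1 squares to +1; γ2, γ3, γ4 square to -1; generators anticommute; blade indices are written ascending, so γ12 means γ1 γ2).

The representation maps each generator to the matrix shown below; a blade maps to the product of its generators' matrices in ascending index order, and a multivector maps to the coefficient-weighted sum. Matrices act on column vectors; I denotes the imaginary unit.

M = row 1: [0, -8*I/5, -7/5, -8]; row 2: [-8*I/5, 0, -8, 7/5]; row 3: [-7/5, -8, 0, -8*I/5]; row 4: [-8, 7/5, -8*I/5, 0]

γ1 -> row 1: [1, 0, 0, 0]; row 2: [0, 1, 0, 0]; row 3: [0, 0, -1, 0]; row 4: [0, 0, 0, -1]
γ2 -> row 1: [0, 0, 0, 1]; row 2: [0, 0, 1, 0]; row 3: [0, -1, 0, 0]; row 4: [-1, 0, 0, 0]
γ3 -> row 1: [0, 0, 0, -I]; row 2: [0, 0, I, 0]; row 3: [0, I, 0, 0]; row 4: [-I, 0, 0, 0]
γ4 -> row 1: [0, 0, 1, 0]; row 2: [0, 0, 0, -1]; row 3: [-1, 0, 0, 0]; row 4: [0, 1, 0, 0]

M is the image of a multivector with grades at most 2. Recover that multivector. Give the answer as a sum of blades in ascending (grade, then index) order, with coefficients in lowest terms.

Method: the blade images are trace-orthogonal — tr(rho(e_A) rho(e_B)^-1) = 4 if A = B and 0 otherwise — and rho(e_A)^-1 = (e_A)^2 * rho(e_A) with (e_A)^2 = +1 or -1, so the coefficient of e_A in the preimage is (e_A)^2 * tr(M rho(e_A))/4.
Nonzero projections over blades of grade <= 2: γ12: (γ12)^2 = +1, tr(M rho(γ12)) = -32, coefficient -8; γ14: (γ14)^2 = +1, tr(M rho(γ14)) = -28/5, coefficient -7/5; γ34: (γ34)^2 = -1, tr(M rho(γ34)) = -32/5, coefficient 8/5. Every other blade of grade <= 2 projects to 0.
Answer: -8*γ12 - 7/5*γ14 + 8/5*γ34


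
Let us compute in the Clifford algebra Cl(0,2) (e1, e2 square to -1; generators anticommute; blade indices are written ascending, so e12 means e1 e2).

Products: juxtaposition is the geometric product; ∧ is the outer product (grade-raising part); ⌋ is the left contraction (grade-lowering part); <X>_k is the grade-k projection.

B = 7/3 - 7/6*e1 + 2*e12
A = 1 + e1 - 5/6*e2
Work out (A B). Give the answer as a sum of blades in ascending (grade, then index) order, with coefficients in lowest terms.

step 1: 7/2 - 1/2*e1 - 71/18*e2 + 37/36*e12
Answer: 7/2 - 1/2*e1 - 71/18*e2 + 37/36*e12


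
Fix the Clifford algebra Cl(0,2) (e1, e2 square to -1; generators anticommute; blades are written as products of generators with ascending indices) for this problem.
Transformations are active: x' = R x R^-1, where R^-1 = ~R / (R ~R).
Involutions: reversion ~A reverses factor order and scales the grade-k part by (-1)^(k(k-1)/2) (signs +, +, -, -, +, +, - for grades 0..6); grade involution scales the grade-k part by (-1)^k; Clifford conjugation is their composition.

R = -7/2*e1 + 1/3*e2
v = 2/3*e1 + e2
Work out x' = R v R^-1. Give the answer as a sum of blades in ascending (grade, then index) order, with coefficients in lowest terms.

~R = -7/2*e1 + 1/3*e2, and R ~R = -445/36, so R^-1 = ~R / (-445/36).
R v = 2 - 67/18*e1 e2
Answer: 622/1335*e1 - 493/445*e2


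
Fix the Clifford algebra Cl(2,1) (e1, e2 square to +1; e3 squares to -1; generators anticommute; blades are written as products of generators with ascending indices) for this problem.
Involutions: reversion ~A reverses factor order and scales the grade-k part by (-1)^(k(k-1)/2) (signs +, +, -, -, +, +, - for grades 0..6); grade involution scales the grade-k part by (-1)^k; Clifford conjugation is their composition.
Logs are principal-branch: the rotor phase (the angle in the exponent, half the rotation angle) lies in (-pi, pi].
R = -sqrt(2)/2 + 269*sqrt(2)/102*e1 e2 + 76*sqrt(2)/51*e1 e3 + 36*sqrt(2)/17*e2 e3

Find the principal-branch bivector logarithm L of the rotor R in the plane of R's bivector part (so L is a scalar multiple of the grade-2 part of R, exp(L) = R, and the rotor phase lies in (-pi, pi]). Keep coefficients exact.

The scalar part of R is -sqrt(2)/2, which pins the rotor phase on the principal branch; dividing the bivector part by the sine of that phase recovers the unit plane, and L is the phase times that plane.
Concretely: cos(phase) = -sqrt(2)/2 gives phase = ±3*pi/4, and since phase/sin(phase) is even the sign is immaterial: L = (phase/sin(phase)) * <R>_2 = (3*sqrt(2)*pi/4) * <R>_2.
Answer: 269*pi/68*e1 e2 + 38*pi/17*e1 e3 + 54*pi/17*e2 e3


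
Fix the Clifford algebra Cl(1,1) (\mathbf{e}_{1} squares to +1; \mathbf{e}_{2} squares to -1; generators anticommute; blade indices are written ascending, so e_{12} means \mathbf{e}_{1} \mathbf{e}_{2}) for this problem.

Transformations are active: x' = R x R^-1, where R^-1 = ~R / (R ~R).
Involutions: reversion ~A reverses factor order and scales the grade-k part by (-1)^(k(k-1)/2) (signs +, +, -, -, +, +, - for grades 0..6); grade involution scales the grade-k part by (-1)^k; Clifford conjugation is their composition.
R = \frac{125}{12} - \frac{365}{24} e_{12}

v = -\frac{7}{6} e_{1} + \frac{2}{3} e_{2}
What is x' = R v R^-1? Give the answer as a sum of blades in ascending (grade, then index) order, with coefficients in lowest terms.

~R = \frac{125}{12} + \frac{365}{24} e_{12}, and R ~R = -\frac{23575}{192}, so R^-1 = ~R / (-\frac{23575}{192}).
R v = -\frac{145}{72} e_{1} - \frac{1555}{144} e_{2}
Answer: \frac{25603}{16974} e_{1} + \frac{9892}{8487} e_{2}


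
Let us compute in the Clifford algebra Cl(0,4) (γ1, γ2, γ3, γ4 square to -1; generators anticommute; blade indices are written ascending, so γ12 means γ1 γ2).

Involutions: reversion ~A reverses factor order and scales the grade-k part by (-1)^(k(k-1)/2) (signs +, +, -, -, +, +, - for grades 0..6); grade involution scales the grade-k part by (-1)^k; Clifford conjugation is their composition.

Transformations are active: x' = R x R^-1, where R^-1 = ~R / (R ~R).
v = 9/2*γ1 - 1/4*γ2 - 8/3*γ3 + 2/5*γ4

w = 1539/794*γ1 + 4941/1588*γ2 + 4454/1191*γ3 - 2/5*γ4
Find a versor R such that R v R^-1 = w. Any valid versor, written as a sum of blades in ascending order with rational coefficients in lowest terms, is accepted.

A norm check does it: q(v) = q(w) = -99301/3600, hence R = v + w = 2556/397*γ1 + 1136/397*γ2 + 426/397*γ3 realises the map — parallel part kept, (v - w)/2 negated, v carried to w.
Answer: 2556/397*γ1 + 1136/397*γ2 + 426/397*γ3
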